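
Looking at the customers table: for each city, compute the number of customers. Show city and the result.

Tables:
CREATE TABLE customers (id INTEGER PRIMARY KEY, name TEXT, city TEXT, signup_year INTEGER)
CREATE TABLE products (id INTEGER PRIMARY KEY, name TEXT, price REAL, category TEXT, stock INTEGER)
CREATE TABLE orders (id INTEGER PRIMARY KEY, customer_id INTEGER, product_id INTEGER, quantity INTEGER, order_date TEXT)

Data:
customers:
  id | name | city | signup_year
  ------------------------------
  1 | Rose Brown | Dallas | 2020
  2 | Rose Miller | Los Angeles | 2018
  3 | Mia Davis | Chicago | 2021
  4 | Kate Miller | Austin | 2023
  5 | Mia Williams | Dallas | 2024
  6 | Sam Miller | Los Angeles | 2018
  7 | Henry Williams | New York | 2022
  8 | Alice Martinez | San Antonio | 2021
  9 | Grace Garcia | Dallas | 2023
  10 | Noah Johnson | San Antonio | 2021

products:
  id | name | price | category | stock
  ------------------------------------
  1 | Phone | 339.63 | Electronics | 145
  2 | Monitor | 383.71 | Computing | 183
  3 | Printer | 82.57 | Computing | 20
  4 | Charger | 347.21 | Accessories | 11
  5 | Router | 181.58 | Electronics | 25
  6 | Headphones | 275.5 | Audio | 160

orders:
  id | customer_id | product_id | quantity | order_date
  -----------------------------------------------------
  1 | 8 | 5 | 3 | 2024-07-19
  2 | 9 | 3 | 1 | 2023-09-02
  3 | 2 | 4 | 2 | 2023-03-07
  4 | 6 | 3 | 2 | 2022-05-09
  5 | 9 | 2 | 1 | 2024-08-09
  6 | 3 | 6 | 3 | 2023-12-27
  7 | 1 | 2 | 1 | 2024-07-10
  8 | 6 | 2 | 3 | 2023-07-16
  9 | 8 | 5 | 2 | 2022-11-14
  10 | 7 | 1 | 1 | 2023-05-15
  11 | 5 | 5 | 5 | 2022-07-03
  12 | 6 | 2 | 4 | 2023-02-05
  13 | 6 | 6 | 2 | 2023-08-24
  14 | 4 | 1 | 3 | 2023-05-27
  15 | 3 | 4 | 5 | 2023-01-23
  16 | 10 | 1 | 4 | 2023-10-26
SELECT city, COUNT(*) AS n FROM customers GROUP BY city

Execution result:
city | n
Austin | 1
Chicago | 1
Dallas | 3
Los Angeles | 2
New York | 1
San Antonio | 2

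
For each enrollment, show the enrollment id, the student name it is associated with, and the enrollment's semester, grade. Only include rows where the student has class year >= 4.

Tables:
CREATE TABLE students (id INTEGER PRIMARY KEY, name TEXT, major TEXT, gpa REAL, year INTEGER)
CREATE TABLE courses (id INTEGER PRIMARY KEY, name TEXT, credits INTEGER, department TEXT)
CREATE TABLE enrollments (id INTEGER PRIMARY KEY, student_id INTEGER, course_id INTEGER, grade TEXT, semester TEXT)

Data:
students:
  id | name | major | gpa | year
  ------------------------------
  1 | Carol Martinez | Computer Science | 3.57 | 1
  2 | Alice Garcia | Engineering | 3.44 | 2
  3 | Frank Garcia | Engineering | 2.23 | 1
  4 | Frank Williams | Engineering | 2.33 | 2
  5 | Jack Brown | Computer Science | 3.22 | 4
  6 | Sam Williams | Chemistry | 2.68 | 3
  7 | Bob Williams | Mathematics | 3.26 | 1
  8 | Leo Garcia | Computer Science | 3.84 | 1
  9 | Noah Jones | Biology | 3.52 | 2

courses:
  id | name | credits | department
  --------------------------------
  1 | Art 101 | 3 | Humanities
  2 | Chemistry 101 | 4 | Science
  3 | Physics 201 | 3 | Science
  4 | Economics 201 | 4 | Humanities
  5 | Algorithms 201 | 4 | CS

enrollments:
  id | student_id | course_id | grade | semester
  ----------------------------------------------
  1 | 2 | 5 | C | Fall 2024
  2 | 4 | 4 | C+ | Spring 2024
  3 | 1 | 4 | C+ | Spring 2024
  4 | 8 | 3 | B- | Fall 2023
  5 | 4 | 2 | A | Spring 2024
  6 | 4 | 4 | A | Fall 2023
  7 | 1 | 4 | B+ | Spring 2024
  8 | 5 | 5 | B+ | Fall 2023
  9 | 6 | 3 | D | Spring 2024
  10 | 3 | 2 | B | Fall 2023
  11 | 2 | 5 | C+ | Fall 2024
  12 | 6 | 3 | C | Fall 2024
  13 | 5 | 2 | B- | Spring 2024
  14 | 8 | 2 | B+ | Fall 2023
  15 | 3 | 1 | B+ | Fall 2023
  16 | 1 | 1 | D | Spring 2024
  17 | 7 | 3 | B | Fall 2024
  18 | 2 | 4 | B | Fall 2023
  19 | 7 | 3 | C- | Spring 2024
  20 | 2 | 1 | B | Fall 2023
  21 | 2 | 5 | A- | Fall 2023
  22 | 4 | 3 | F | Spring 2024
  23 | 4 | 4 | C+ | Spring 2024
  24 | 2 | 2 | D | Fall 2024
SELECT c.id, p.name AS student, c.semester, c.grade FROM enrollments c JOIN students p ON c.student_id = p.id WHERE p.year >= 4

Execution result:
id | student | semester | grade
8 | Jack Brown | Fall 2023 | B+
13 | Jack Brown | Spring 2024 | B-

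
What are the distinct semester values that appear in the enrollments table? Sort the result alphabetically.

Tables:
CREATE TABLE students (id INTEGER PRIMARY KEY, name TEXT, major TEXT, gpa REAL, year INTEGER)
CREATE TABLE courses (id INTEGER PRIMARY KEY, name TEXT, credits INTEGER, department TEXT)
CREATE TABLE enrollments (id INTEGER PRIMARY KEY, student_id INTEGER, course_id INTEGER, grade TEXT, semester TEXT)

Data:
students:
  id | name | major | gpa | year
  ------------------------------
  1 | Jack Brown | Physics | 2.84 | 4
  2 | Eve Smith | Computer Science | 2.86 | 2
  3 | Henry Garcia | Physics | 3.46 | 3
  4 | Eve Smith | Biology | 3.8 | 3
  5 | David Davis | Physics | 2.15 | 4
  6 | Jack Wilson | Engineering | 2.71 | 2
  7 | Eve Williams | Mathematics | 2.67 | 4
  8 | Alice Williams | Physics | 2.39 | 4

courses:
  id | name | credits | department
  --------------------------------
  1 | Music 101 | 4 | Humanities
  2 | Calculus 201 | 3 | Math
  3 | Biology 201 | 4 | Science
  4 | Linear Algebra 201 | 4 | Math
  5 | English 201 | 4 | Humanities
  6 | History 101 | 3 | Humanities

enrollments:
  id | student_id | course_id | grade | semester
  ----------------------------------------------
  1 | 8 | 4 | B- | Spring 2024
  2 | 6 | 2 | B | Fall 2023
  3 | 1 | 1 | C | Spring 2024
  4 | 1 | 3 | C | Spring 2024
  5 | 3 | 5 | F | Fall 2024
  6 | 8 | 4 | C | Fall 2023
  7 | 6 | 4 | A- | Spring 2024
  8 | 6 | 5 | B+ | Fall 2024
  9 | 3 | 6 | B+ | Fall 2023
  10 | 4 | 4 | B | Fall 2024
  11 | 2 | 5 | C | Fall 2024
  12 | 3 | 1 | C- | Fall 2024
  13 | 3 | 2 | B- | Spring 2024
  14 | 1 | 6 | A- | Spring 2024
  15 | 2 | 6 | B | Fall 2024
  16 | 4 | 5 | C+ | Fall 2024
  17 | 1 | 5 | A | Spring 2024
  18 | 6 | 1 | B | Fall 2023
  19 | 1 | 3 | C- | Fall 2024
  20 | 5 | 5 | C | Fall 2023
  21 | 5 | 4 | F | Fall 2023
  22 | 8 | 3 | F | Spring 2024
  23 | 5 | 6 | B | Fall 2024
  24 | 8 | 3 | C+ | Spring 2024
SELECT DISTINCT semester FROM enrollments ORDER BY semester

Execution result:
semester
Fall 2023
Fall 2024
Spring 2024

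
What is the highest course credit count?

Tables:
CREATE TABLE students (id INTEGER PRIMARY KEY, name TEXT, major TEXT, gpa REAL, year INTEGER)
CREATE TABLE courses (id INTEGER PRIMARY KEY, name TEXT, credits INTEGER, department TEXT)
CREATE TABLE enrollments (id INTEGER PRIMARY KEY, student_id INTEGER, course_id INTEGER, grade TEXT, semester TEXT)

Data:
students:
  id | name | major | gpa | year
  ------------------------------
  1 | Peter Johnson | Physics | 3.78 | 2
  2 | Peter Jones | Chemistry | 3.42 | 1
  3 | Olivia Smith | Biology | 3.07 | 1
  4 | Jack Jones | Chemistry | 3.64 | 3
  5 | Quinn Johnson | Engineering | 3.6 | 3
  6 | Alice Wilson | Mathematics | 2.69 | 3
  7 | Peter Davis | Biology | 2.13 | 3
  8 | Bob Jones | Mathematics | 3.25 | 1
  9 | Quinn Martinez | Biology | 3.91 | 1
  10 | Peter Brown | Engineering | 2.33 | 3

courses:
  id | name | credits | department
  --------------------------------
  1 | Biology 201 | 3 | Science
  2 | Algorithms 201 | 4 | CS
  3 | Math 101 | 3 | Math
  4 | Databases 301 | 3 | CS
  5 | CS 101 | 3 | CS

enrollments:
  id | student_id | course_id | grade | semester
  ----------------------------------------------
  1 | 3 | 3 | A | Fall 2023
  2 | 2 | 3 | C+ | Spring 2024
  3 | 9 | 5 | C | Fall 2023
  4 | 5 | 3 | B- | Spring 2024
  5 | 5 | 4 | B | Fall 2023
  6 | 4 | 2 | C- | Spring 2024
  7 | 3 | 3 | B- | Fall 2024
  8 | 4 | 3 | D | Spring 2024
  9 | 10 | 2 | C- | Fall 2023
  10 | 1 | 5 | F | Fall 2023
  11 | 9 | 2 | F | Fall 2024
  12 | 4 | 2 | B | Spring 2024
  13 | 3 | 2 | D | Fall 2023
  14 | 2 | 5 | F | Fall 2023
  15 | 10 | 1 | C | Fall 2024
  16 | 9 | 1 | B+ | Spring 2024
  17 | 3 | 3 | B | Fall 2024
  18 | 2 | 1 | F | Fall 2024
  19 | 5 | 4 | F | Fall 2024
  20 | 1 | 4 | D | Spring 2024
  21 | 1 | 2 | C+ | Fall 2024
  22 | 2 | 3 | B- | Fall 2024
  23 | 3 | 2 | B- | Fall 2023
SELECT MAX(credits) FROM courses

Execution result:
4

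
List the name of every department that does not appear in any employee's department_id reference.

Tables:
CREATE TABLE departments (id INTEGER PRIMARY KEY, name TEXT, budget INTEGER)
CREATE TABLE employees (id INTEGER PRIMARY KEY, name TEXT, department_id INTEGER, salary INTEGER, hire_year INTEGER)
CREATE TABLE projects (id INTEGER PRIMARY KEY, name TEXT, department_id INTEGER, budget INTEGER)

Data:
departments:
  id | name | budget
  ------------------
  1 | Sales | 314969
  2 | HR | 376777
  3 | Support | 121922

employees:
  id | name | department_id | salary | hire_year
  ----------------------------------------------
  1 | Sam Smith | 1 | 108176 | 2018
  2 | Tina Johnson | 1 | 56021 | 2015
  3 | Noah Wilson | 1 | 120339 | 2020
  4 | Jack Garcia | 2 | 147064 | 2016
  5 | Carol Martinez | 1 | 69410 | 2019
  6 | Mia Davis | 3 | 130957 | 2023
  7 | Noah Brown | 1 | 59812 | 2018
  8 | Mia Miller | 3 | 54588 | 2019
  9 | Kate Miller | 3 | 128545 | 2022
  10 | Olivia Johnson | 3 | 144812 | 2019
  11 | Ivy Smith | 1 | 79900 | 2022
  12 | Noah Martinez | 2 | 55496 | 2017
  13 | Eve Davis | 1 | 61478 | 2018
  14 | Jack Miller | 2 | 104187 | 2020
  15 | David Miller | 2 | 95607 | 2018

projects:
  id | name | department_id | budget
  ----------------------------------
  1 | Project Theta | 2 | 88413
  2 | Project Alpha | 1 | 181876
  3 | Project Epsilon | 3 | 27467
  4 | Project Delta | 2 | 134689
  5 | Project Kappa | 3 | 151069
SELECT p.name FROM departments p LEFT JOIN employees c ON c.department_id = p.id WHERE c.id IS NULL

Execution result:
(no rows)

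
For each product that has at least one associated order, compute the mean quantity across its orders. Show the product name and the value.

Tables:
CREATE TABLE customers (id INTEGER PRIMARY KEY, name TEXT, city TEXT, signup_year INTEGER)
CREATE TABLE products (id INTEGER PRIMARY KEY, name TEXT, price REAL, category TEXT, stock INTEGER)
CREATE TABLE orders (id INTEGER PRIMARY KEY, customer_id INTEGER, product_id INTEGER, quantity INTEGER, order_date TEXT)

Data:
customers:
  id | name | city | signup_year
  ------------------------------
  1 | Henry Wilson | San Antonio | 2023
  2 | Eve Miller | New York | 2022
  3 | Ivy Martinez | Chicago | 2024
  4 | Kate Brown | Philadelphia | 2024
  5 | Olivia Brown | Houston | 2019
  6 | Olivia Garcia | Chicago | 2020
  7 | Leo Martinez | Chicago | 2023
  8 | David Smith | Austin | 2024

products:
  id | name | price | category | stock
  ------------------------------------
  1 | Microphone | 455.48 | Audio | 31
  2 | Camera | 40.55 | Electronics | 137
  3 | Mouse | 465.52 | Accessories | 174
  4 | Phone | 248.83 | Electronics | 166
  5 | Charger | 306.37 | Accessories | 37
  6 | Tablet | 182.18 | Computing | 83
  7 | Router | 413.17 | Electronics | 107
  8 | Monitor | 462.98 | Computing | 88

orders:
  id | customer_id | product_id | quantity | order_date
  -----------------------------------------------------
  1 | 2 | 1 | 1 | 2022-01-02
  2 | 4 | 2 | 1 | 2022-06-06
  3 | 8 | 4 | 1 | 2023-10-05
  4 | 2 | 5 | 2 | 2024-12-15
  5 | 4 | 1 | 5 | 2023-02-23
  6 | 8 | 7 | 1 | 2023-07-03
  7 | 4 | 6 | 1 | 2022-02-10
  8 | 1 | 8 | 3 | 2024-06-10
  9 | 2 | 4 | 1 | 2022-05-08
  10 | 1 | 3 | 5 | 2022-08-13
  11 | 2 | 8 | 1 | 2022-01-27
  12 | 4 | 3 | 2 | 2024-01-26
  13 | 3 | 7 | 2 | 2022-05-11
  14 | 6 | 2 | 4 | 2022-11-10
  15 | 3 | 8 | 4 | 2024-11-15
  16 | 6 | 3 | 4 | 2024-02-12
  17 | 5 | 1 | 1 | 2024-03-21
SELECT p.name, AVG(c.quantity) AS avg_quantity FROM orders c JOIN products p ON c.product_id = p.id GROUP BY p.id, p.name

Execution result:
name | avg_quantity
Microphone | 2.33
Camera | 2.50
Mouse | 3.67
Phone | 1.00
Charger | 2.00
Tablet | 1.00
Router | 1.50
Monitor | 2.67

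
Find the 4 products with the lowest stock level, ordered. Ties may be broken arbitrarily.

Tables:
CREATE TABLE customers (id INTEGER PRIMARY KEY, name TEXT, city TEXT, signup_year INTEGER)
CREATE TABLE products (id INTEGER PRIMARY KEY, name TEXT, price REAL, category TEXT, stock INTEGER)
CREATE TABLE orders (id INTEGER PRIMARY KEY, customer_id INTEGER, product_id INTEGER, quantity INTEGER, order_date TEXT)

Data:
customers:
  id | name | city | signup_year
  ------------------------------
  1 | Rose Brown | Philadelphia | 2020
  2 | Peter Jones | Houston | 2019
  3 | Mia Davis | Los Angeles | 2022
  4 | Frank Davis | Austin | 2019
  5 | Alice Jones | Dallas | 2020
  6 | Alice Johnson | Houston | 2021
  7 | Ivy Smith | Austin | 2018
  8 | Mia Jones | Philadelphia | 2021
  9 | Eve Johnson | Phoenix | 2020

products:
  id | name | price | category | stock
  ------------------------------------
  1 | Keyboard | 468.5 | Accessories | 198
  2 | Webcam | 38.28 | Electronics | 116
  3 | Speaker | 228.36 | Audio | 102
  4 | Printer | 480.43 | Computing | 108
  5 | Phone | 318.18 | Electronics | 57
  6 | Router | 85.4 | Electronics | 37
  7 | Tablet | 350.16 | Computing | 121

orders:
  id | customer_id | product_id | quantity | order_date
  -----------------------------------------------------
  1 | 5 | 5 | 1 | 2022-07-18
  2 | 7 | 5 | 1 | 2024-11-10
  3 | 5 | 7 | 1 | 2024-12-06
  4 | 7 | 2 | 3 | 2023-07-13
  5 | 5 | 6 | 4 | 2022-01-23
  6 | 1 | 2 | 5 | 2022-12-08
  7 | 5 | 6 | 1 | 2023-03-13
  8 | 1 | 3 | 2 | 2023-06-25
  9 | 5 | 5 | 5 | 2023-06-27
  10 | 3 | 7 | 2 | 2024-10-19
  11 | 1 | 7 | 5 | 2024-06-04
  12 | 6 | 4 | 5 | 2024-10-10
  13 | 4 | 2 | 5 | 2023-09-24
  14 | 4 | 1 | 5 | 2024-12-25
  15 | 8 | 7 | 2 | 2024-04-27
SELECT name, stock FROM products ORDER BY stock ASC LIMIT 4

Execution result:
name | stock
Router | 37
Phone | 57
Speaker | 102
Printer | 108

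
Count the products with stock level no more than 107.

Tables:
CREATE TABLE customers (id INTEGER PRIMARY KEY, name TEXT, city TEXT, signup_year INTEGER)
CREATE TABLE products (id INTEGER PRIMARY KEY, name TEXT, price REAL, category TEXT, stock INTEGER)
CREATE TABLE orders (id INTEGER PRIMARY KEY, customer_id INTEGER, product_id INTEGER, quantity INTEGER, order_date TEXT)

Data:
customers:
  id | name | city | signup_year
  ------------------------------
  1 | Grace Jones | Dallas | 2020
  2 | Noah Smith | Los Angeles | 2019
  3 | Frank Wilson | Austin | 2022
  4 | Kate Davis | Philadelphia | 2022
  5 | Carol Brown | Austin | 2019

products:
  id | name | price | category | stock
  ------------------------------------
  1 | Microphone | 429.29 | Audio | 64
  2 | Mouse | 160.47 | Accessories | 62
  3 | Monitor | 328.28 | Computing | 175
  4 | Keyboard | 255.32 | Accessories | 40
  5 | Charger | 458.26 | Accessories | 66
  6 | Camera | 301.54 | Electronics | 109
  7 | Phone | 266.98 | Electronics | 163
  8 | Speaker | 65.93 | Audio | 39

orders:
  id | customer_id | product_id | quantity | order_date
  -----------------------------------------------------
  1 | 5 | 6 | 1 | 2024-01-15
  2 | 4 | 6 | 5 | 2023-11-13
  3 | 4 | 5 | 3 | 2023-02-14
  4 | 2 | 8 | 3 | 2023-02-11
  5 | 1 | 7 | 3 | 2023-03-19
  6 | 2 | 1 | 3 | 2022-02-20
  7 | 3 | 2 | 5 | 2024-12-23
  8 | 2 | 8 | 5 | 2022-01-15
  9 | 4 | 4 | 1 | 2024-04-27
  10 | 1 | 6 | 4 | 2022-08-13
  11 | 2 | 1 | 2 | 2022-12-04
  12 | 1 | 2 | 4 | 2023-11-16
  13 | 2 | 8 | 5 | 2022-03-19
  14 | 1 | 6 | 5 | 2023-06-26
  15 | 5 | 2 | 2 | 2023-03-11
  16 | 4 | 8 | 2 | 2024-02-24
SELECT COUNT(*) FROM products WHERE stock <= 107

Execution result:
5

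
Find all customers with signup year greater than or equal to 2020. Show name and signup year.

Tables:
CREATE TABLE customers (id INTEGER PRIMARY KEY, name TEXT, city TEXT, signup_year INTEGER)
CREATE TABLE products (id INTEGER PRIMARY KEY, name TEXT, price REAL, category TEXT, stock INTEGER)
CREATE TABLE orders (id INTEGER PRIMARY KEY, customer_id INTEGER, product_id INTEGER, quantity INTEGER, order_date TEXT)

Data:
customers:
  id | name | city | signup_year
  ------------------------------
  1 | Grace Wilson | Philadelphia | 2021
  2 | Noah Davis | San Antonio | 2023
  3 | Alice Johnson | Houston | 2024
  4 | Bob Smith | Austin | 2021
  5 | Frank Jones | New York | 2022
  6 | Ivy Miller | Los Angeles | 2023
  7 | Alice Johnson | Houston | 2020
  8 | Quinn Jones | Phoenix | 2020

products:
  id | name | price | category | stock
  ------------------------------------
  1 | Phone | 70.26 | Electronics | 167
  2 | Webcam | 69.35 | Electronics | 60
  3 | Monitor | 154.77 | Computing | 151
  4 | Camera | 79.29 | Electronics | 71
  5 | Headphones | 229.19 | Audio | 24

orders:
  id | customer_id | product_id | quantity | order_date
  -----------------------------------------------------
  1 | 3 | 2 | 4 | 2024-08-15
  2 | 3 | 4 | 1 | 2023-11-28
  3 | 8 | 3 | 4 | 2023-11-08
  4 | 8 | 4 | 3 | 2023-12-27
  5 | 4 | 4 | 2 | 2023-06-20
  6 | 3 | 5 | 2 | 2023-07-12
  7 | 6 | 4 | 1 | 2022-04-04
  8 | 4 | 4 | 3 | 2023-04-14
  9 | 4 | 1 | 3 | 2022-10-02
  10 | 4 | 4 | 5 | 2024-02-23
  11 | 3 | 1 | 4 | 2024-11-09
SELECT name, signup_year FROM customers WHERE signup_year >= 2020

Execution result:
name | signup_year
Grace Wilson | 2021
Noah Davis | 2023
Alice Johnson | 2024
Bob Smith | 2021
Frank Jones | 2022
Ivy Miller | 2023
Alice Johnson | 2020
Quinn Jones | 2020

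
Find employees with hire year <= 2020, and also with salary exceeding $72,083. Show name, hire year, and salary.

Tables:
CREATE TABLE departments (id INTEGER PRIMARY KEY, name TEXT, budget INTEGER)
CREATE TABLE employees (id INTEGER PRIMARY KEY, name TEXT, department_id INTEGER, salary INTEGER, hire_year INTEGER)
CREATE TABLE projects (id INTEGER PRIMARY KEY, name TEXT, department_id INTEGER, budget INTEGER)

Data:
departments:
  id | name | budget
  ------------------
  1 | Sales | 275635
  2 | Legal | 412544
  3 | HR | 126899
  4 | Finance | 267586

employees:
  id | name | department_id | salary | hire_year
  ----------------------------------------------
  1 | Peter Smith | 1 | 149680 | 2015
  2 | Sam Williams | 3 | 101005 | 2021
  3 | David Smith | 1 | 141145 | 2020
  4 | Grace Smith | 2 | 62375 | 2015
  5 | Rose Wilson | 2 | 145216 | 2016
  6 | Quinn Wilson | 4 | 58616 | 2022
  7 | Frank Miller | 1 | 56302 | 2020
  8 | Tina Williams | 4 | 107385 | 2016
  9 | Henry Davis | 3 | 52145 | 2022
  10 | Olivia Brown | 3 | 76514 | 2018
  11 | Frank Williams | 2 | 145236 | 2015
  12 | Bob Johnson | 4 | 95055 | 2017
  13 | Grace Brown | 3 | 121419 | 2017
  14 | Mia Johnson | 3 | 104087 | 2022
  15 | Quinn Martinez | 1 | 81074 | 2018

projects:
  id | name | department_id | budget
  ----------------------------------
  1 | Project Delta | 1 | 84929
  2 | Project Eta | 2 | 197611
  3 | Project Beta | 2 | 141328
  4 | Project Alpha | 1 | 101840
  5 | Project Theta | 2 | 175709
SELECT name, hire_year, salary FROM employees WHERE hire_year <= 2020 AND salary > 72083

Execution result:
name | hire_year | salary
Peter Smith | 2015 | 149680
David Smith | 2020 | 141145
Rose Wilson | 2016 | 145216
Tina Williams | 2016 | 107385
Olivia Brown | 2018 | 76514
Frank Williams | 2015 | 145236
Bob Johnson | 2017 | 95055
Grace Brown | 2017 | 121419
Quinn Martinez | 2018 | 81074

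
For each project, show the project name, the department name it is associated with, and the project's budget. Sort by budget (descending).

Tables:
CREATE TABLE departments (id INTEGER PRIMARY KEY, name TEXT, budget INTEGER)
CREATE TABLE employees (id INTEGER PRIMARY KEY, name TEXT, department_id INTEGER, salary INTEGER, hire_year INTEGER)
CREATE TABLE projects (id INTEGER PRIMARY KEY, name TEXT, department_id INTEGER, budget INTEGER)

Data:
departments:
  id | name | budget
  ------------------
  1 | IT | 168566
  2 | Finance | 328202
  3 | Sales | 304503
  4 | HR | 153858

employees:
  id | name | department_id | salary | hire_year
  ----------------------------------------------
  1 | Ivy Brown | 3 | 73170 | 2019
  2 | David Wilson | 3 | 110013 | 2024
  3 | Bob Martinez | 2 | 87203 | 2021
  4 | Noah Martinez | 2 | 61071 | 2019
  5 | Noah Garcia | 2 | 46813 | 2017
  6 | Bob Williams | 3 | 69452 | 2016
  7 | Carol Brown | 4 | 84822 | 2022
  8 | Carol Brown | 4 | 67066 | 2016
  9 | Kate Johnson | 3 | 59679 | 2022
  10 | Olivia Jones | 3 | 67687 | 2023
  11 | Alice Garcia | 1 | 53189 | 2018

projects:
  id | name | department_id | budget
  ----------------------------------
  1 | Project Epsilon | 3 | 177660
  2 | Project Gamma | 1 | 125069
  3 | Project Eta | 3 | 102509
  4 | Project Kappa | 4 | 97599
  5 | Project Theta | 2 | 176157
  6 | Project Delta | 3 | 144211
SELECT c.name, p.name AS department, c.budget FROM projects c JOIN departments p ON c.department_id = p.id ORDER BY c.budget DESC

Execution result:
name | department | budget
Project Epsilon | Sales | 177660
Project Theta | Finance | 176157
Project Delta | Sales | 144211
Project Gamma | IT | 125069
Project Eta | Sales | 102509
Project Kappa | HR | 97599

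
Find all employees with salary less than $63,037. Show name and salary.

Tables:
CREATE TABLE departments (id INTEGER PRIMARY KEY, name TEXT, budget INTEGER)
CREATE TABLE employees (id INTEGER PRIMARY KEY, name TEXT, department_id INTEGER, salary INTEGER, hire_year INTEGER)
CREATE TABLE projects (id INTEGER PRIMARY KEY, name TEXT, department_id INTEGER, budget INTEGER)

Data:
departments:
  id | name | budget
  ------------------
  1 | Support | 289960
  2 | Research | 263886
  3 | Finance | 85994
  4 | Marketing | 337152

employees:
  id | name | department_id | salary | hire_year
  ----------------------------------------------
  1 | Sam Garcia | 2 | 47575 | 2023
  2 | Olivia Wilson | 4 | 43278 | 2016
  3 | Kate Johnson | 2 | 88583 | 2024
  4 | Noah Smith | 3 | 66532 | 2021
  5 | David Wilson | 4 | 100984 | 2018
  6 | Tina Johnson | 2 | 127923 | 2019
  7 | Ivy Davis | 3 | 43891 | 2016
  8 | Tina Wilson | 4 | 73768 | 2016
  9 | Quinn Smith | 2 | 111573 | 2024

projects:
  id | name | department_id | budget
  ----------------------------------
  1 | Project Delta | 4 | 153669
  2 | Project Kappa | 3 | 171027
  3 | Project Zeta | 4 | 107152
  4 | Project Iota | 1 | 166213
SELECT name, salary FROM employees WHERE salary < 63037

Execution result:
name | salary
Sam Garcia | 47575
Olivia Wilson | 43278
Ivy Davis | 43891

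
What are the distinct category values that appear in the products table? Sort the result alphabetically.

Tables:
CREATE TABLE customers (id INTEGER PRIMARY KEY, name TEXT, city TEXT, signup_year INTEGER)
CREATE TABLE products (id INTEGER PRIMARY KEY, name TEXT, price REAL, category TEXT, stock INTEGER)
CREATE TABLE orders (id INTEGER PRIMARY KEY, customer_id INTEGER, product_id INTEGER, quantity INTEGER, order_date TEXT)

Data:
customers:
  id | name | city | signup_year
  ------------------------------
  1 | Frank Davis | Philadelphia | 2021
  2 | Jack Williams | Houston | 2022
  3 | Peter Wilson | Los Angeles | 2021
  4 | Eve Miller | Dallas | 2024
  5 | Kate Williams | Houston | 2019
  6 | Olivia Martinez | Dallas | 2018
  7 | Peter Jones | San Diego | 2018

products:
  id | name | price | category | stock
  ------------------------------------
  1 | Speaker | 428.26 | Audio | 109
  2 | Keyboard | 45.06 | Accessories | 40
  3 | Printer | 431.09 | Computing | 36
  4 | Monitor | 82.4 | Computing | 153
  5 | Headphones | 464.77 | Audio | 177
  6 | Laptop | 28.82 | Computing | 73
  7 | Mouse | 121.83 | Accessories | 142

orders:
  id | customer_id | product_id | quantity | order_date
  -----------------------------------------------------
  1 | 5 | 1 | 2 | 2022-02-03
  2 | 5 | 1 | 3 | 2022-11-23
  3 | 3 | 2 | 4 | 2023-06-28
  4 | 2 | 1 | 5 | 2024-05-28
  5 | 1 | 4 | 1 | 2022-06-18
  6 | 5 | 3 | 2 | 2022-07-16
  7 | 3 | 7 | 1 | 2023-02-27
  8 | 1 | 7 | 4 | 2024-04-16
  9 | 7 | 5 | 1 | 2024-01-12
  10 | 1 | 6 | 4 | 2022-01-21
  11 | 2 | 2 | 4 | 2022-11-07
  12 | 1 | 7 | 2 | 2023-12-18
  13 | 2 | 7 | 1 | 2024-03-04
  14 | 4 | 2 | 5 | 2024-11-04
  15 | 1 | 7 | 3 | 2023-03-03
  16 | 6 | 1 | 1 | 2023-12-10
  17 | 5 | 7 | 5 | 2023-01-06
SELECT DISTINCT category FROM products ORDER BY category

Execution result:
category
Accessories
Audio
Computing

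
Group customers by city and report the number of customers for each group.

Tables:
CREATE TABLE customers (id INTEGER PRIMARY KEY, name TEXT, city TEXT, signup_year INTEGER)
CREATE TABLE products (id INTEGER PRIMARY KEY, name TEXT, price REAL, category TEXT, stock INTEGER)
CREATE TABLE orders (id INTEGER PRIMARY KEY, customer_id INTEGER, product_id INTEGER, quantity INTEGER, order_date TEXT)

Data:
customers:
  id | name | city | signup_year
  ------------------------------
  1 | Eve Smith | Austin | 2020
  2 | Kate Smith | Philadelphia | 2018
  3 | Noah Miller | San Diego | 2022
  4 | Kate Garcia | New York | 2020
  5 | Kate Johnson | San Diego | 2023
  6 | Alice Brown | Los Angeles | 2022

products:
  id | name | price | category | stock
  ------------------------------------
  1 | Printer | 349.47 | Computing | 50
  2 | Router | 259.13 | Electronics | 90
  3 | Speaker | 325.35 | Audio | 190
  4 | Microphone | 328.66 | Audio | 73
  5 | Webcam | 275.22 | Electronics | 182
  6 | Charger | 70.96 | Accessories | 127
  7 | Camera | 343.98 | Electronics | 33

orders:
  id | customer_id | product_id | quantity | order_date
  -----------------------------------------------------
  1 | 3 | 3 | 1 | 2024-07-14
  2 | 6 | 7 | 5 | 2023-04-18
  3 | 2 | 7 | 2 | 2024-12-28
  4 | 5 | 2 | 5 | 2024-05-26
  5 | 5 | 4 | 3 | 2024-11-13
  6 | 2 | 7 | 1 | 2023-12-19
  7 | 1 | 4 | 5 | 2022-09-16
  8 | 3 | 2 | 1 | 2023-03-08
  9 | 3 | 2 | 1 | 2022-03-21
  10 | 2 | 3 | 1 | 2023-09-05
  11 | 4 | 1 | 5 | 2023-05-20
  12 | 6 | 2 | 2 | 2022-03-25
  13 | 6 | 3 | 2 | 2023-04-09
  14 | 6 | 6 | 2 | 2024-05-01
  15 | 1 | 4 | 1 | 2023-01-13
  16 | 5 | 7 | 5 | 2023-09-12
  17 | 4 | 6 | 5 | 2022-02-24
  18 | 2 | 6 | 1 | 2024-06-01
SELECT city, COUNT(*) AS n FROM customers GROUP BY city

Execution result:
city | n
Austin | 1
Los Angeles | 1
New York | 1
Philadelphia | 1
San Diego | 2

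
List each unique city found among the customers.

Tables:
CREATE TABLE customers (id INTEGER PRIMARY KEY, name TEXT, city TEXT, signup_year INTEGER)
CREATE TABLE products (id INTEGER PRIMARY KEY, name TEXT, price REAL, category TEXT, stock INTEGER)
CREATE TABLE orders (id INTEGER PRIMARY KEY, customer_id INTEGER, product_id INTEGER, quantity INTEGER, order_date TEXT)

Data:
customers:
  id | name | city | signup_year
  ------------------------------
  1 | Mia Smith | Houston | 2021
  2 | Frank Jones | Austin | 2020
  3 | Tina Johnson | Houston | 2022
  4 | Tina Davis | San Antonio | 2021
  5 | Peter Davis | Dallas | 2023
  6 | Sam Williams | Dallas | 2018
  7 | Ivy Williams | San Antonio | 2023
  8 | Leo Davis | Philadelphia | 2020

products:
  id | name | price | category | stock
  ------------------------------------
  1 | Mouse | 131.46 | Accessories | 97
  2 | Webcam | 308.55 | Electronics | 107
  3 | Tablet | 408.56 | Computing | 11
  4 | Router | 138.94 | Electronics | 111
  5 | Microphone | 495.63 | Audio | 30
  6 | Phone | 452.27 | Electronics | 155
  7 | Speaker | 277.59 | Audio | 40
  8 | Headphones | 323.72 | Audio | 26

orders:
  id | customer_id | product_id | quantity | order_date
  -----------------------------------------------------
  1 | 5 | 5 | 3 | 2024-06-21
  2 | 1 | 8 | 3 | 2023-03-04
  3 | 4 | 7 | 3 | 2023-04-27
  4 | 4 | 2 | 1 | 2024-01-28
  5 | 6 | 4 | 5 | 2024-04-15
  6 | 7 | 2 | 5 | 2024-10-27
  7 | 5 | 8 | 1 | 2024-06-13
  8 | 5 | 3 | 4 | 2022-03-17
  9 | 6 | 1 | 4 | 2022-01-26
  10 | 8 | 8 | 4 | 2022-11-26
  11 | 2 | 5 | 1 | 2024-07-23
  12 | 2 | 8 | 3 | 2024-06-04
SELECT DISTINCT city FROM customers

Execution result:
city
Houston
Austin
San Antonio
Dallas
Philadelphia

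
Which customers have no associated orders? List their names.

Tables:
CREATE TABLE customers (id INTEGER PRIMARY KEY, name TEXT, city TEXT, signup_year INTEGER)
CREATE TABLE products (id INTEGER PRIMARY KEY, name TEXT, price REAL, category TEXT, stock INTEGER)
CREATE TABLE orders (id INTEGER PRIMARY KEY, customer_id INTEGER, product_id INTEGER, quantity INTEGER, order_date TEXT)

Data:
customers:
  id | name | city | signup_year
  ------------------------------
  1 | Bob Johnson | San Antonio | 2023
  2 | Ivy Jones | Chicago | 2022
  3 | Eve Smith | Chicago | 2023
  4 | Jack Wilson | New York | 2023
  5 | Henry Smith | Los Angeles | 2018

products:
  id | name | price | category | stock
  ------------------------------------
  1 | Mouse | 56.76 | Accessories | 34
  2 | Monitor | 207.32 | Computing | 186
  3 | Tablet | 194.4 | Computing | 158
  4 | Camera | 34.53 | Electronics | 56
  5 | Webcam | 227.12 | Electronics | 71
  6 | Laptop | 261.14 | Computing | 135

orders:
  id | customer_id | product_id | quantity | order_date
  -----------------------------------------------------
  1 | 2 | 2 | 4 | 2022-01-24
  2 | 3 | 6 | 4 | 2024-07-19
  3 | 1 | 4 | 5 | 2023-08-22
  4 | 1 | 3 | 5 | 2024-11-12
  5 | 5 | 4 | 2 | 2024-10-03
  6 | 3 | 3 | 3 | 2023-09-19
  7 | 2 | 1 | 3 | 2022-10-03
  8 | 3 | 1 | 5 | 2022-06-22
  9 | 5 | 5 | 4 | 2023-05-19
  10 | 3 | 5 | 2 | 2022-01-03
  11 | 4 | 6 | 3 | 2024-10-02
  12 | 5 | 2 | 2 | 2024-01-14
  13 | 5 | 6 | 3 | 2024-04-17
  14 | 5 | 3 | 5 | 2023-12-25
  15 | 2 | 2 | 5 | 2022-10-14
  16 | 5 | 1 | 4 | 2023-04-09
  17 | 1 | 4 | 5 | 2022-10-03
SELECT p.name FROM customers p LEFT JOIN orders c ON c.customer_id = p.id WHERE c.id IS NULL

Execution result:
(no rows)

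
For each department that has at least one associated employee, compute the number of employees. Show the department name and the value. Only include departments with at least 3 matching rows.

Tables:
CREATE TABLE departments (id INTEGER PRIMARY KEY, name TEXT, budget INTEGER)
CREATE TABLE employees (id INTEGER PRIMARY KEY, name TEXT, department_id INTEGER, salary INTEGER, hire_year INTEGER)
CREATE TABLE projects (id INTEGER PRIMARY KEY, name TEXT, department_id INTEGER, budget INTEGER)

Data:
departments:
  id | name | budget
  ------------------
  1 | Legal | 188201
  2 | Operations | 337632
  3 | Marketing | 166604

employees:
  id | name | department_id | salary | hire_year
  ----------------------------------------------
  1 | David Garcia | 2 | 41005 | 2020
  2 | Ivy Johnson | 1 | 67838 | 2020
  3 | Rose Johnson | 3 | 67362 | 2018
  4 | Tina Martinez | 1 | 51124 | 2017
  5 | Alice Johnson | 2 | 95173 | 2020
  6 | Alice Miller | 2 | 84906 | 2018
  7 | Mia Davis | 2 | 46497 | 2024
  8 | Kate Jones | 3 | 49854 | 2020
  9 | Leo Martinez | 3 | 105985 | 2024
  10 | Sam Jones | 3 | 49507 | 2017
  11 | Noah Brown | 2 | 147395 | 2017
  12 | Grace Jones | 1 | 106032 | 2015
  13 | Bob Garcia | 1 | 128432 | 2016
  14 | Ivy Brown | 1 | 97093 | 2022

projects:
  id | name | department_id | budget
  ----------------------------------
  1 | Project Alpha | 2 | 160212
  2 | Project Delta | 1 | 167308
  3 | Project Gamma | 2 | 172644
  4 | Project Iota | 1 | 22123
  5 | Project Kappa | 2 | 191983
SELECT p.name, COUNT(*) AS n FROM employees c JOIN departments p ON c.department_id = p.id GROUP BY p.id, p.name HAVING COUNT(*) >= 3

Execution result:
name | n
Legal | 5
Operations | 5
Marketing | 4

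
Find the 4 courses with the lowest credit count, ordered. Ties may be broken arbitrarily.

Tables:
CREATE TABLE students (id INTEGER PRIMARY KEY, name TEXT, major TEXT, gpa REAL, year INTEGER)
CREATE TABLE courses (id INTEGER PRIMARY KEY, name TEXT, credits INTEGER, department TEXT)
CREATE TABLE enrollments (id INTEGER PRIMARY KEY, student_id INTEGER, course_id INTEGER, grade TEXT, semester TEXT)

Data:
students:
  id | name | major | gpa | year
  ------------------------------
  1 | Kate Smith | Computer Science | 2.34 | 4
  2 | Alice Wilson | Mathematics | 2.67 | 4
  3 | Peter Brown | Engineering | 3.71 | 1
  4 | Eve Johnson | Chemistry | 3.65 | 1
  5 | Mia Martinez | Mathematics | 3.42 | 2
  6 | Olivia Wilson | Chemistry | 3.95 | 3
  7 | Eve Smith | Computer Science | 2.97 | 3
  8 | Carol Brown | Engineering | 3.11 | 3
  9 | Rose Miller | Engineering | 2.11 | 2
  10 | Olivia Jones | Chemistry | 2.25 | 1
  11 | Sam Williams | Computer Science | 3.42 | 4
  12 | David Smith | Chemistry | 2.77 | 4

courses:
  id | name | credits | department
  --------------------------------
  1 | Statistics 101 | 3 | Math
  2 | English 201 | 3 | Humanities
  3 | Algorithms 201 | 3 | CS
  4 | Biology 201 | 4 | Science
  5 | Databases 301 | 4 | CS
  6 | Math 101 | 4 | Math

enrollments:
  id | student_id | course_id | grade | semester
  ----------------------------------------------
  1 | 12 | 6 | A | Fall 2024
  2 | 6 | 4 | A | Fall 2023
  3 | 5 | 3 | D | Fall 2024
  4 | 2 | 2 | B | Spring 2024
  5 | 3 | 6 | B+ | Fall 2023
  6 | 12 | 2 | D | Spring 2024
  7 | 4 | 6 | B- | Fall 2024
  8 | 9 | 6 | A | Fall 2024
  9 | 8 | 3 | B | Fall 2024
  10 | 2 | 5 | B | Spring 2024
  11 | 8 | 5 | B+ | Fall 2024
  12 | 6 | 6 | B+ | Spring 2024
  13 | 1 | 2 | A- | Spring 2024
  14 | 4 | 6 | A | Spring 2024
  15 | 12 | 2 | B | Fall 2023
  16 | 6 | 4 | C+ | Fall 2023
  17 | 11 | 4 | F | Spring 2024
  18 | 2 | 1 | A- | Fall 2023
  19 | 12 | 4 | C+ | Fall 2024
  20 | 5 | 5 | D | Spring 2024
SELECT name, credits FROM courses ORDER BY credits ASC LIMIT 4

Execution result:
name | credits
Statistics 101 | 3
English 201 | 3
Algorithms 201 | 3
Biology 201 | 4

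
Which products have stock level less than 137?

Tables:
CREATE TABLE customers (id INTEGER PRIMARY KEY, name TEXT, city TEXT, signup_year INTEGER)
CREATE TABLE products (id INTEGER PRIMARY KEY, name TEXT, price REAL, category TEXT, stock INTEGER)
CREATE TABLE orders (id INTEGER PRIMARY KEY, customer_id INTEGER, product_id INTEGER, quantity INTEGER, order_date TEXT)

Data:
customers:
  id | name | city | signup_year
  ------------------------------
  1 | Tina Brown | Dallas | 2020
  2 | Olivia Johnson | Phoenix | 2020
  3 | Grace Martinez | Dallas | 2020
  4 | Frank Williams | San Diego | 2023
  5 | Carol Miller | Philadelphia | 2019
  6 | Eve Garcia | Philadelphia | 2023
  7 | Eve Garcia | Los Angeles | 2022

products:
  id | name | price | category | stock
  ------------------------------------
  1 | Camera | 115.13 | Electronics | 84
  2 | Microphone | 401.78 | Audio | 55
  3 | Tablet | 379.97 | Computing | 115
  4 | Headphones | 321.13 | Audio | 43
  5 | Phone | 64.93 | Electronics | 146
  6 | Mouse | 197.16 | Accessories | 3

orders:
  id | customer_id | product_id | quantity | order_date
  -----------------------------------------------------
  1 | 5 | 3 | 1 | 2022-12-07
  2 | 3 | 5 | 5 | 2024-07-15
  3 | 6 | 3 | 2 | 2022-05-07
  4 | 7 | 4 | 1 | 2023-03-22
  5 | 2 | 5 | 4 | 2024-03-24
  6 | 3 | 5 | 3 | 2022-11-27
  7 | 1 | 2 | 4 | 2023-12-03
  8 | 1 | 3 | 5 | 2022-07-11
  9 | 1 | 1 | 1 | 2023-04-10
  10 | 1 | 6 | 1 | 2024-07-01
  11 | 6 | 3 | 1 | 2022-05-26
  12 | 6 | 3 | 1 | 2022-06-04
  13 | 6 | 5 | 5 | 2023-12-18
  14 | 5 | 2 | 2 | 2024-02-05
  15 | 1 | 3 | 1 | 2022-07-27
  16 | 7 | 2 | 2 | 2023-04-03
SELECT name, stock FROM products WHERE stock < 137

Execution result:
name | stock
Camera | 84
Microphone | 55
Tablet | 115
Headphones | 43
Mouse | 3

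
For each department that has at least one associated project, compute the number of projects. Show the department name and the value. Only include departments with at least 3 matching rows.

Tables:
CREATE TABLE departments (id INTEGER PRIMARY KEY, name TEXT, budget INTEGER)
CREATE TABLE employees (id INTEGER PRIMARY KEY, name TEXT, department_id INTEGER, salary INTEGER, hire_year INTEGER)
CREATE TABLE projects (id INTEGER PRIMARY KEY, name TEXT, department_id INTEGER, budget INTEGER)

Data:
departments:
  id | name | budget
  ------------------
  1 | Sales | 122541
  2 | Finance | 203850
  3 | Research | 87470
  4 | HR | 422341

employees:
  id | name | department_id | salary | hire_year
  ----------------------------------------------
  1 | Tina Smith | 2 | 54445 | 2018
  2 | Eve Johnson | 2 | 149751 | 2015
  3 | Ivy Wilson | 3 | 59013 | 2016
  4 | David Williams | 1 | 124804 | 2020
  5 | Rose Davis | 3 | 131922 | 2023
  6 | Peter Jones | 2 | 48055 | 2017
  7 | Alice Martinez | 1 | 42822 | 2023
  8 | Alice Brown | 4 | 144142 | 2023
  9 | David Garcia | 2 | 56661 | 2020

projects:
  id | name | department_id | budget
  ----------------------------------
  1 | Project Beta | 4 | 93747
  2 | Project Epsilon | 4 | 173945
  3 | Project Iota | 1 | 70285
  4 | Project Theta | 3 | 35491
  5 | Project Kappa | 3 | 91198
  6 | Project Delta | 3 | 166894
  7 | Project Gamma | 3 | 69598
SELECT p.name, COUNT(*) AS n FROM projects c JOIN departments p ON c.department_id = p.id GROUP BY p.id, p.name HAVING COUNT(*) >= 3

Execution result:
name | n
Research | 4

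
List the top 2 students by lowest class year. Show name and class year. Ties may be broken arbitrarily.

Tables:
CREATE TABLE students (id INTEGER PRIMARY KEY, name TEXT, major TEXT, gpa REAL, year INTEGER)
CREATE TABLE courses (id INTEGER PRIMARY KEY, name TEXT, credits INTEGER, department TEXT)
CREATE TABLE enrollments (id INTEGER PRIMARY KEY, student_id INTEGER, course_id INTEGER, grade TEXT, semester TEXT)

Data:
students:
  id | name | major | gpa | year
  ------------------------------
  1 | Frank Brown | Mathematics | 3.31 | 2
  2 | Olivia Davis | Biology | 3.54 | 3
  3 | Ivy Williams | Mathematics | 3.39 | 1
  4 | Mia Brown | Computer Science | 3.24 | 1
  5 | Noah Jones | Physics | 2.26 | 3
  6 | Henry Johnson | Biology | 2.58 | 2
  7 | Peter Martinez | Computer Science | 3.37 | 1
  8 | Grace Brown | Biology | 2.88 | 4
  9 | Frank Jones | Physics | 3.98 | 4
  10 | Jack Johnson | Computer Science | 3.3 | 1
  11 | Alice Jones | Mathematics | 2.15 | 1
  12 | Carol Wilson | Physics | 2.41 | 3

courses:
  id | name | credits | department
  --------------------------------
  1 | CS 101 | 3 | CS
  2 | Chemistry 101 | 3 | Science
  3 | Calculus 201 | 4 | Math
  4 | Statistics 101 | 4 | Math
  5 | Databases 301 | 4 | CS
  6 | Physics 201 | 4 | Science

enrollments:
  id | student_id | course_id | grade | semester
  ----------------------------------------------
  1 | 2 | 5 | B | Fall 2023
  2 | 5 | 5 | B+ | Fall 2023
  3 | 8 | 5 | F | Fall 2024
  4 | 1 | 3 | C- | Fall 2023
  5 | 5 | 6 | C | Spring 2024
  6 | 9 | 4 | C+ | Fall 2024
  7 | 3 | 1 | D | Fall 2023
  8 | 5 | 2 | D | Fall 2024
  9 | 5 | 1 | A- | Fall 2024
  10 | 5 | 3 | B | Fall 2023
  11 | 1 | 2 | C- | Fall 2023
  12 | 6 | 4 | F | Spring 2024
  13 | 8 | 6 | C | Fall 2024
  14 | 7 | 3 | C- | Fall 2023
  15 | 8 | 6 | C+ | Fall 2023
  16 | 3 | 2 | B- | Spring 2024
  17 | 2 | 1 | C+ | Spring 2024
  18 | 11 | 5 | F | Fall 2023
SELECT name, year FROM students ORDER BY year ASC LIMIT 2

Execution result:
name | year
Ivy Williams | 1
Mia Brown | 1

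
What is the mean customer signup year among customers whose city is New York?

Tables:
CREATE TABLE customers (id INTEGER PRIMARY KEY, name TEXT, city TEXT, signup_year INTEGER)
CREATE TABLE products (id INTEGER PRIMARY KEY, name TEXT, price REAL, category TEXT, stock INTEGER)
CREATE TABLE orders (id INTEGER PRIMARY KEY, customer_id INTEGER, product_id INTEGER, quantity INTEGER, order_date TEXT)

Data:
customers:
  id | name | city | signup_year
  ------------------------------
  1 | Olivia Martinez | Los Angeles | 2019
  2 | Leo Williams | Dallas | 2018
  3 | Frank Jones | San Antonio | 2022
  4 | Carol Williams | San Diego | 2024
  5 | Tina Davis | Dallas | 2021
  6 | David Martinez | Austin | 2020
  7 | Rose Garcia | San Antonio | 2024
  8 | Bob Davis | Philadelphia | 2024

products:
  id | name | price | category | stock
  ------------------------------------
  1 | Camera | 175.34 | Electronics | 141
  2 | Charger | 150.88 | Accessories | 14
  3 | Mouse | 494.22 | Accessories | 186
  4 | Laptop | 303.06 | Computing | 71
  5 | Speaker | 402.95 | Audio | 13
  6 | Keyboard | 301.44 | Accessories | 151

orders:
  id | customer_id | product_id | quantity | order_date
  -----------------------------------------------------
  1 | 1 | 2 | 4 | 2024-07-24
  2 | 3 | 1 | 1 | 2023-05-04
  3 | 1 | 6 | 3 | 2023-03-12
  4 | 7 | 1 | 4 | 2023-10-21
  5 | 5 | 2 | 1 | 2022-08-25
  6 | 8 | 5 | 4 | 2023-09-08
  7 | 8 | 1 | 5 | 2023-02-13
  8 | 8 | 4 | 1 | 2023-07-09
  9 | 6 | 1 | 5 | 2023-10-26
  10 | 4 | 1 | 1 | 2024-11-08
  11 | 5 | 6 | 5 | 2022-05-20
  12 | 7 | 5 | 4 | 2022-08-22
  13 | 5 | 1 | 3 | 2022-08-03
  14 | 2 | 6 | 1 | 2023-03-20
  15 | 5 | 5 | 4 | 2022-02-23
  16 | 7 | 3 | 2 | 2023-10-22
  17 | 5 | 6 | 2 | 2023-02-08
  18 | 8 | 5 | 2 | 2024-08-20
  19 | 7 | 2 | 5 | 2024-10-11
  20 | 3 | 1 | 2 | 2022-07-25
SELECT AVG(signup_year) FROM customers WHERE city = 'New York'

Execution result:
NULL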